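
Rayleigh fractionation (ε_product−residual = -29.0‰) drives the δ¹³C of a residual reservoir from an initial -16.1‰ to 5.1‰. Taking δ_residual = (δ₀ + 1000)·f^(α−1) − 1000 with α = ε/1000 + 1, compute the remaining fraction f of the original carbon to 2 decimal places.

0.48

α − 1 = ε/1000 = -0.0290
(δ_res + 1000)/(δ₀ + 1000) = (5.1 + 1000)/(-16.1 + 1000) = 1005.1/983.9 = 1.021547
f = 1.021547^(1/-0.0290) = exp(ln(1.021547)/-0.0290) = exp(0.02132/-0.0290)
f = exp(-0.7351) = 0.4795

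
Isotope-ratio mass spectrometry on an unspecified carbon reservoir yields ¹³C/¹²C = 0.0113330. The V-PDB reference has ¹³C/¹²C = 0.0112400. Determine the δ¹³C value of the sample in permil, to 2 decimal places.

8.27 permil

δ¹³C = (R_sample / R_standard − 1) × 1000
R_sample / R_standard = 0.0113330 / 0.0112400 = 1.008274
δ¹³C = (1.008274 − 1) × 1000 = 8.274 permil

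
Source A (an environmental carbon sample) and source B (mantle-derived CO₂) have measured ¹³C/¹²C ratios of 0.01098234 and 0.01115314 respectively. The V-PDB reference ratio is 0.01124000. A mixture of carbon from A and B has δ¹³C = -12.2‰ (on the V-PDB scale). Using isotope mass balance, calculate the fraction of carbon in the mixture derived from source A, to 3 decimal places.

0.294

δ_A = (0.01098234/0.01124000 − 1)×1000 = (0.977077 − 1)×1000 = -22.923‰
δ_B = (0.01115314/0.01124000 − 1)×1000 = (0.992272 − 1)×1000 = -7.728‰
f_A = (δ_mix − δ_B)/(δ_A − δ_B) = (-12.2 − (-7.728))/(-22.923 − (-7.728))
f_A = -4.472 / -15.196 = 0.2943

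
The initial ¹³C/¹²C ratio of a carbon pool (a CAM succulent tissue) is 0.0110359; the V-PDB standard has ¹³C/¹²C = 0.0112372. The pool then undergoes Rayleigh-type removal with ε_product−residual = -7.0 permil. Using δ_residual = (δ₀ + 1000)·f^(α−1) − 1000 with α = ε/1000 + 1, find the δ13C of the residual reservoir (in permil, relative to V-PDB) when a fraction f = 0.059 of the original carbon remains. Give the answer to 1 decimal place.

1.7 permil

δ₀ = (0.0110359/0.0112372 − 1)×1000 = (0.982086 − 1)×1000 = -17.914 permil
α − 1 = ε/1000 = -0.0070
f^(α−1) = 0.059^(-0.0070) = 1.020009
δ_res = (-17.914 + 1000) × 1.020009 − 1000 = 1001.737 − 1000 = 1.74 permil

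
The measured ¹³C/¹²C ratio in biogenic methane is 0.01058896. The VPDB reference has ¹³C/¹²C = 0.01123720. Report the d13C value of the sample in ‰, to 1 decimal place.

-57.7‰

d13C = (R_sample / R_standard − 1) × 1000
R_sample / R_standard = 0.01058896 / 0.01123720 = 0.942313
d13C = (0.942313 − 1) × 1000 = -57.69‰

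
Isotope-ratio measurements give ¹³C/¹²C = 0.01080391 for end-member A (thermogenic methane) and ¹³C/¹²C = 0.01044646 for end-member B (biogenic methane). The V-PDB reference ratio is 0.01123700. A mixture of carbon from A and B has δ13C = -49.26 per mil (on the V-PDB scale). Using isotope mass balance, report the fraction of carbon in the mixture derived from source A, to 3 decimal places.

δ_A = (0.01080391/0.01123700 − 1)×1000 = (0.961459 − 1)×1000 = -38.541 per mil
δ_B = (0.01044646/0.01123700 − 1)×1000 = (0.929648 − 1)×1000 = -70.352 per mil
f_A = (δ_mix − δ_B)/(δ_A − δ_B) = (-49.26 − (-70.352))/(-38.541 − (-70.352))
f_A = 21.092 / 31.810 = 0.6630

0.663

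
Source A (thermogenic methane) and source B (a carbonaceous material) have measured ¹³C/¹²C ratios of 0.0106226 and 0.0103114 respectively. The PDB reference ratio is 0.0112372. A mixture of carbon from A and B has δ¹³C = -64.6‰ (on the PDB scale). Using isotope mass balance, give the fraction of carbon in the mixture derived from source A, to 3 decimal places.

δ_A = (0.0106226/0.0112372 − 1)×1000 = (0.945307 − 1)×1000 = -54.693‰
δ_B = (0.0103114/0.0112372 − 1)×1000 = (0.917613 − 1)×1000 = -82.387‰
f_A = (δ_mix − δ_B)/(δ_A − δ_B) = (-64.6 − (-82.387))/(-54.693 − (-82.387))
f_A = 17.787 / 27.694 = 0.6423

0.642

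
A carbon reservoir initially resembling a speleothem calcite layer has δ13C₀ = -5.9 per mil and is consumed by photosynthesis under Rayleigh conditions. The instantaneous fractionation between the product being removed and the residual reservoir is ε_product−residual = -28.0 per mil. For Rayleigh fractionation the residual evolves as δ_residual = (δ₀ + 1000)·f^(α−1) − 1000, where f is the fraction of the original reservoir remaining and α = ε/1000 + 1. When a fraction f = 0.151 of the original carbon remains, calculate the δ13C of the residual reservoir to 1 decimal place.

48.1 per mil

Rayleigh residual: δ_res = (δ₀ + 1000)·f^(α−1) − 1000
α = ε/1000 + 1 = 0.97200, so α − 1 = -0.02800
f^(α−1) = 0.151^(-0.02800) = 1.054359
δ_res = (-5.9 + 1000) × 1.054359 − 1000 = 1048.139 − 1000 = 48.14 per mil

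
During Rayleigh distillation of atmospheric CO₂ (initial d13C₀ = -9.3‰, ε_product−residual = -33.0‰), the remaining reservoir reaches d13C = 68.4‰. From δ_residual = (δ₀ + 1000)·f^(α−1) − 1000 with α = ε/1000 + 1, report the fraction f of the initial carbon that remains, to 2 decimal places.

0.10

α − 1 = ε/1000 = -0.0330
(δ_res + 1000)/(δ₀ + 1000) = (68.4 + 1000)/(-9.3 + 1000) = 1068.4/990.7 = 1.078429
f = 1.078429^(1/-0.0330) = exp(ln(1.078429)/-0.0330) = exp(0.07551/-0.0330)
f = exp(-2.2881) = 0.1015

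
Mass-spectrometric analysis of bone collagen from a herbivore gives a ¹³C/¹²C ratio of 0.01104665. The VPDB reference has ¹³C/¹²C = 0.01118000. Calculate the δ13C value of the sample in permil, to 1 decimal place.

-11.9 permil

δ13C = (R_sample / R_standard − 1) × 1000
R_sample / R_standard = 0.01104665 / 0.01118000 = 0.988072
δ13C = (0.988072 − 1) × 1000 = -11.93 permil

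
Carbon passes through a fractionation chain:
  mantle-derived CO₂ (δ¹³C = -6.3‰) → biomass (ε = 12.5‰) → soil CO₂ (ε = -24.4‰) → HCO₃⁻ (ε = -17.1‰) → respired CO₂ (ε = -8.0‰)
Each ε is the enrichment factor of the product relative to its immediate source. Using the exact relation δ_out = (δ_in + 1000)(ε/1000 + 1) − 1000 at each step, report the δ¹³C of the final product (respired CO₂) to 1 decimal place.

-42.9‰

step 1: δ = (-6.30 + 1000)·(12.5/1000 + 1) − 1000 = 6.12‰
step 2: δ = (6.12 + 1000)·(-24.4/1000 + 1) − 1000 = -18.43‰
step 3: δ = (-18.43 + 1000)·(-17.1/1000 + 1) − 1000 = -35.21‰
step 4: δ = (-35.21 + 1000)·(-8.0/1000 + 1) − 1000 = -42.93‰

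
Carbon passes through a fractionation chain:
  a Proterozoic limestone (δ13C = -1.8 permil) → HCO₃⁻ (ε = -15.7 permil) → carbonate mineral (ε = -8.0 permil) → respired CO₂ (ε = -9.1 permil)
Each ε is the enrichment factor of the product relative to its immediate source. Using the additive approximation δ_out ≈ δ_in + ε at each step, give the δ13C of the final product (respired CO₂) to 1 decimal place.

step 1: δ ≈ -1.8 + (-15.7) = -17.5 permil
step 2: δ ≈ -17.5 + (-8.0) = -25.5 permil
step 3: δ ≈ -25.5 + (-9.1) = -34.6 permil

-34.6 permil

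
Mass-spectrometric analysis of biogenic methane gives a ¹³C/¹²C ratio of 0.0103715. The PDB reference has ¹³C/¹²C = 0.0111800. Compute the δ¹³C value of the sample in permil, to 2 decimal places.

-72.32 permil

δ¹³C = (R_sample / R_standard − 1) × 1000
R_sample / R_standard = 0.0103715 / 0.0111800 = 0.927683
δ¹³C = (0.927683 − 1) × 1000 = -72.317 permil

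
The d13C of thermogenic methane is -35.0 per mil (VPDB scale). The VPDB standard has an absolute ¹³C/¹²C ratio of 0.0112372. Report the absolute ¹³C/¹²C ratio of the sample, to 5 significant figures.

R_sample = R_standard × (d13C/1000 + 1)
R_sample = 0.0112372 × (-35.0/1000 + 1) = 0.0112372 × 0.965000
R_sample = 0.0108439

0.010844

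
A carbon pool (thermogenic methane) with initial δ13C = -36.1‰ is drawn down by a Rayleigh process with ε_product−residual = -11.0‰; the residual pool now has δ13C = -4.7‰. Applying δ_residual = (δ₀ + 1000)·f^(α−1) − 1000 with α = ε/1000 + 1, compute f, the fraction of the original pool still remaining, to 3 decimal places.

α − 1 = ε/1000 = -0.0110
(δ_res + 1000)/(δ₀ + 1000) = (-4.7 + 1000)/(-36.1 + 1000) = 995.3/963.9 = 1.032576
f = 1.032576^(1/-0.0110) = exp(ln(1.032576)/-0.0110) = exp(0.03206/-0.0110)
f = exp(-2.9142) = 0.0542

0.054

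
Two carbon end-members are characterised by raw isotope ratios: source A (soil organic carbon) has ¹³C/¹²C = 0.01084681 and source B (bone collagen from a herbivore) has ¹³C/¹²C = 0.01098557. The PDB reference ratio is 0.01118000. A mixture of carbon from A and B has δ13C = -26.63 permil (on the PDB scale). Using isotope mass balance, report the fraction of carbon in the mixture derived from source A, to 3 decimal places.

0.744

δ_A = (0.01084681/0.01118000 − 1)×1000 = (0.970198 − 1)×1000 = -29.802 permil
δ_B = (0.01098557/0.01118000 − 1)×1000 = (0.982609 − 1)×1000 = -17.391 permil
f_A = (δ_mix − δ_B)/(δ_A − δ_B) = (-26.63 − (-17.391))/(-29.802 − (-17.391))
f_A = -9.239 / -12.411 = 0.7444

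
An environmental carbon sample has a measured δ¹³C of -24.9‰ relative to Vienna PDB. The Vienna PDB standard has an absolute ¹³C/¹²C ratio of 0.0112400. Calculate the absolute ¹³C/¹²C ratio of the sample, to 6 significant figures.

R_sample = R_standard × (δ¹³C/1000 + 1)
R_sample = 0.0112400 × (-24.9/1000 + 1) = 0.0112400 × 0.975100
R_sample = 0.0109601

0.0109601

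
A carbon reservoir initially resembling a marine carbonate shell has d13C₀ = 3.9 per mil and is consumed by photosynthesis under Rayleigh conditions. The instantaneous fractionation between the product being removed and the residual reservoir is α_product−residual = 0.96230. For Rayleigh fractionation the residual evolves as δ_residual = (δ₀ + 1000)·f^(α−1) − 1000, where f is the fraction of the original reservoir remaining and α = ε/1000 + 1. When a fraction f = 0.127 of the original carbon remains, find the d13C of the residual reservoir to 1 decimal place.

85.1 per mil

Rayleigh residual: δ_res = (δ₀ + 1000)·f^(α−1) − 1000
α − 1 = -0.03770
f^(α−1) = 0.127^(-0.03770) = 1.080903
δ_res = (3.9 + 1000) × 1.080903 − 1000 = 1085.118 − 1000 = 85.12 per mil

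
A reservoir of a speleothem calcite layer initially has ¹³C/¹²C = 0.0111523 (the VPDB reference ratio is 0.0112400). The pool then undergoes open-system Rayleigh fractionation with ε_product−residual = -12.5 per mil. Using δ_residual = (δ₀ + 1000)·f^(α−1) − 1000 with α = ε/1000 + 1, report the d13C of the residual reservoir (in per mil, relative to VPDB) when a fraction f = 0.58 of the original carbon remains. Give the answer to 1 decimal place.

δ₀ = (0.0111523/0.0112400 − 1)×1000 = (0.992198 − 1)×1000 = -7.802 per mil
α − 1 = ε/1000 = -0.0125
f^(α−1) = 0.58^(-0.0125) = 1.006832
δ_res = (-7.802 + 1000) × 1.006832 − 1000 = 998.977 − 1000 = -1.02 per mil

-1.0 per mil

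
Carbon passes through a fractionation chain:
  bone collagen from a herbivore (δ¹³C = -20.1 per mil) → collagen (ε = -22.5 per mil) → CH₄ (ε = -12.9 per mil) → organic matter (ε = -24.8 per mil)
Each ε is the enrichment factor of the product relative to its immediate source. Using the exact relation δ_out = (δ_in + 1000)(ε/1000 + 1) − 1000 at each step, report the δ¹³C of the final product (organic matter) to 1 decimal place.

step 1: δ = (-20.10 + 1000)·(-22.5/1000 + 1) − 1000 = -42.15 per mil
step 2: δ = (-42.15 + 1000)·(-12.9/1000 + 1) − 1000 = -54.50 per mil
step 3: δ = (-54.50 + 1000)·(-24.8/1000 + 1) − 1000 = -77.95 per mil

-78.0 per mil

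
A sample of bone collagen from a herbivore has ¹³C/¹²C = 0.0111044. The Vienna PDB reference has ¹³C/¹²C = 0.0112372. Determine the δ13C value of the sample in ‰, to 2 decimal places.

δ13C = (R_sample / R_standard − 1) × 1000
R_sample / R_standard = 0.0111044 / 0.0112372 = 0.988182
δ13C = (0.988182 − 1) × 1000 = -11.818‰

-11.82‰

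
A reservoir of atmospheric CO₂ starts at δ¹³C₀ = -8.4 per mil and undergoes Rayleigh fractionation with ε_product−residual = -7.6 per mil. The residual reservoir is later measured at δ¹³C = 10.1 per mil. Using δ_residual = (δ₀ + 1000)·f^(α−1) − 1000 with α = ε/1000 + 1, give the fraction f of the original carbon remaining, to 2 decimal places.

0.09

α − 1 = ε/1000 = -0.0076
(δ_res + 1000)/(δ₀ + 1000) = (10.1 + 1000)/(-8.4 + 1000) = 1010.1/991.6 = 1.018657
f = 1.018657^(1/-0.0076) = exp(ln(1.018657)/-0.0076) = exp(0.01848/-0.0076)
f = exp(-2.4322) = 0.0878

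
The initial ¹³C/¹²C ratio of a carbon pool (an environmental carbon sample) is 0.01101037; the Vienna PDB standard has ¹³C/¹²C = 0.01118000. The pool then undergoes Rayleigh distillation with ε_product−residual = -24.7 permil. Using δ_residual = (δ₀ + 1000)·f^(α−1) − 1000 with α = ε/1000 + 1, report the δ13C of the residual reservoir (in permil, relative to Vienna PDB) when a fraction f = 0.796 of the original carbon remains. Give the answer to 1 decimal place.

-9.6 permil

δ₀ = (0.01101037/0.01118000 − 1)×1000 = (0.984827 − 1)×1000 = -15.173 permil
α − 1 = ε/1000 = -0.0247
f^(α−1) = 0.796^(-0.0247) = 1.005651
δ_res = (-15.173 + 1000) × 1.005651 − 1000 = 990.393 − 1000 = -9.61 permil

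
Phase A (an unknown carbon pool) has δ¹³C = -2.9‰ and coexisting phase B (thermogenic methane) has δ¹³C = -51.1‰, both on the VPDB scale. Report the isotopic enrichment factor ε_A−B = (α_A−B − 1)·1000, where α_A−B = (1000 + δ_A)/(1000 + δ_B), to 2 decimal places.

α_A−B = (1000 + -2.9) / (1000 + -51.1) = 997.1 / 948.9 = 1.050796
ε_A−B = (1.050796 − 1) × 1000 = 50.796‰
(The approximation ε ≈ δ_A − δ_B would give 48.2‰.)

50.80‰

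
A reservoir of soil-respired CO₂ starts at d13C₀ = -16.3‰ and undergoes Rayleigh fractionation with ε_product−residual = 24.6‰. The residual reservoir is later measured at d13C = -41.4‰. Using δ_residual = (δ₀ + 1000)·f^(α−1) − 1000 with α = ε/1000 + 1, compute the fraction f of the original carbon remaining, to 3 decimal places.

α − 1 = ε/1000 = 0.0246
(δ_res + 1000)/(δ₀ + 1000) = (-41.4 + 1000)/(-16.3 + 1000) = 958.6/983.7 = 0.974484
f = 0.974484^(1/0.0246) = exp(ln(0.974484)/0.0246) = exp(-0.02585/0.0246)
f = exp(-1.0507) = 0.3497

0.350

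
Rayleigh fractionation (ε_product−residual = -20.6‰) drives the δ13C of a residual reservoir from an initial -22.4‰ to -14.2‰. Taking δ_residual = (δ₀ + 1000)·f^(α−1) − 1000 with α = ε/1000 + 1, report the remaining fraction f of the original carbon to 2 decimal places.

0.67

α − 1 = ε/1000 = -0.0206
(δ_res + 1000)/(δ₀ + 1000) = (-14.2 + 1000)/(-22.4 + 1000) = 985.8/977.6 = 1.008388
f = 1.008388^(1/-0.0206) = exp(ln(1.008388)/-0.0206) = exp(0.00835/-0.0206)
f = exp(-0.4055) = 0.6667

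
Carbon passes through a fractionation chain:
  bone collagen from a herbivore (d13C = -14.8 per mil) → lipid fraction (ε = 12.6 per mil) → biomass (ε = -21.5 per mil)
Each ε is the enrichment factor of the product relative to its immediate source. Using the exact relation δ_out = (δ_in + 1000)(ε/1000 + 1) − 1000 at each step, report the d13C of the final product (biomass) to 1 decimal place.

-23.8 per mil

step 1: δ = (-14.80 + 1000)·(12.6/1000 + 1) − 1000 = -2.39 per mil
step 2: δ = (-2.39 + 1000)·(-21.5/1000 + 1) − 1000 = -23.84 per mil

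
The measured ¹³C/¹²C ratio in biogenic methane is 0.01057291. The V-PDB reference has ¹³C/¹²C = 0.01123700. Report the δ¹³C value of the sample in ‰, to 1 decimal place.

δ¹³C = (R_sample / R_standard − 1) × 1000
R_sample / R_standard = 0.01057291 / 0.01123700 = 0.940901
δ¹³C = (0.940901 − 1) × 1000 = -59.10‰

-59.1‰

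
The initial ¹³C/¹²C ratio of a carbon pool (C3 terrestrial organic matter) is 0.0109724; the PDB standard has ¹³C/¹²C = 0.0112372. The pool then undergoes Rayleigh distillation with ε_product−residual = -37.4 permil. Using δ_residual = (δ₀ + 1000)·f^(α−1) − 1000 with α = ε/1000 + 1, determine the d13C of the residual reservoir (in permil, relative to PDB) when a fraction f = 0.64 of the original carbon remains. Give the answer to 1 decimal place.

-7.1 permil

δ₀ = (0.0109724/0.0112372 − 1)×1000 = (0.976435 − 1)×1000 = -23.565 permil
α − 1 = ε/1000 = -0.0374
f^(α−1) = 0.64^(-0.0374) = 1.016831
δ_res = (-23.565 + 1000) × 1.016831 − 1000 = 992.870 − 1000 = -7.13 permil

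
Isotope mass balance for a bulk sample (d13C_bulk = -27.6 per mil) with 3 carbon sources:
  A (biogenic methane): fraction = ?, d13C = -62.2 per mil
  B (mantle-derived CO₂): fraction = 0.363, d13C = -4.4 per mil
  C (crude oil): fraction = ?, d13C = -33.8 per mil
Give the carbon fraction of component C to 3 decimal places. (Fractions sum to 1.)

0.480

Let f_C and f_A be the unknown fractions; fractions sum to 1 so f_C + f_A = 0.637.
Mass balance: Σ fᵢ·δᵢ = δ_bulk ⇒ f_C·(-33.8) + f_A·(-62.2) = -27.6 − (-1.597) = -26.003
Substitute f_A = 0.637 − f_C:
f_C·(-33.8 − -62.2) = -26.003 − 0.637×(-62.2) = 13.619
f_C = 13.619 / 28.4 = 0.4795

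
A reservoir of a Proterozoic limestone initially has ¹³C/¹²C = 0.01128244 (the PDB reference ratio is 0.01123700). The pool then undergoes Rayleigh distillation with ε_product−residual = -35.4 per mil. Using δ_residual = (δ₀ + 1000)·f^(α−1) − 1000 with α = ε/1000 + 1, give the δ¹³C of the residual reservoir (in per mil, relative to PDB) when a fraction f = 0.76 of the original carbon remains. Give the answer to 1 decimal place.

δ₀ = (0.01128244/0.01123700 − 1)×1000 = (1.004044 − 1)×1000 = 4.044 per mil
α − 1 = ε/1000 = -0.0354
f^(α−1) = 0.76^(-0.0354) = 1.009762
δ_res = (4.044 + 1000) × 1.009762 − 1000 = 1013.846 − 1000 = 13.85 per mil

13.8 per mil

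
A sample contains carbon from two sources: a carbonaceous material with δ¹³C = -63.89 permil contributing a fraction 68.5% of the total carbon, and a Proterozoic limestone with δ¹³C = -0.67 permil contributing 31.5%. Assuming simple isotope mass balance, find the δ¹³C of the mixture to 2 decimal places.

-43.98 permil

δ_mix = f_A·δ_A + f_B·δ_B
δ_mix = 0.685 × (-63.89) + 0.315 × (-0.67)
δ_mix = -43.765 + -0.211 = -43.976 permil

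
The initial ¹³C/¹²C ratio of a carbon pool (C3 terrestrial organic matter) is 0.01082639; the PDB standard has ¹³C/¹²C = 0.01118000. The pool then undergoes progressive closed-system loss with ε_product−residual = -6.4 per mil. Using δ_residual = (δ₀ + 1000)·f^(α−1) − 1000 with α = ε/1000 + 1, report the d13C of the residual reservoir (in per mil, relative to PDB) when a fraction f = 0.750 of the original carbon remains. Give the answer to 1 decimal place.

-29.8 per mil

δ₀ = (0.01082639/0.01118000 − 1)×1000 = (0.968371 − 1)×1000 = -31.629 per mil
α − 1 = ε/1000 = -0.0064
f^(α−1) = 0.750^(-0.0064) = 1.001843
δ_res = (-31.629 + 1000) × 1.001843 − 1000 = 970.156 − 1000 = -29.84 per mil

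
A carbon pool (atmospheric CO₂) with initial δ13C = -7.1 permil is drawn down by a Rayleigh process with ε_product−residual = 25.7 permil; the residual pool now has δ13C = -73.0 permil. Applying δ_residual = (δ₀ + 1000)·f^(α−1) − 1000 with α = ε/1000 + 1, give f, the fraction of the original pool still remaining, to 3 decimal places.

α − 1 = ε/1000 = 0.0257
(δ_res + 1000)/(δ₀ + 1000) = (-73.0 + 1000)/(-7.1 + 1000) = 927.0/992.9 = 0.933629
f = 0.933629^(1/0.0257) = exp(ln(0.933629)/0.0257) = exp(-0.06868/0.0257)
f = exp(-2.6722) = 0.0691

0.069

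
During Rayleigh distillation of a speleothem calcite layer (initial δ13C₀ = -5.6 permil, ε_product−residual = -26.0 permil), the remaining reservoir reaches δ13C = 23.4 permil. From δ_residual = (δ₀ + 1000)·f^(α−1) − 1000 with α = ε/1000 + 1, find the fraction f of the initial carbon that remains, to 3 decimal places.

0.331

α − 1 = ε/1000 = -0.0260
(δ_res + 1000)/(δ₀ + 1000) = (23.4 + 1000)/(-5.6 + 1000) = 1023.4/994.4 = 1.029163
f = 1.029163^(1/-0.0260) = exp(ln(1.029163)/-0.0260) = exp(0.02875/-0.0260)
f = exp(-1.1056) = 0.3310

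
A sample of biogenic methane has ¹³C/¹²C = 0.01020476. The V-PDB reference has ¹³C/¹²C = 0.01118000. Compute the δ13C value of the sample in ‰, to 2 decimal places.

-87.23‰

δ13C = (R_sample / R_standard − 1) × 1000
R_sample / R_standard = 0.01020476 / 0.01118000 = 0.912769
δ13C = (0.912769 − 1) × 1000 = -87.231‰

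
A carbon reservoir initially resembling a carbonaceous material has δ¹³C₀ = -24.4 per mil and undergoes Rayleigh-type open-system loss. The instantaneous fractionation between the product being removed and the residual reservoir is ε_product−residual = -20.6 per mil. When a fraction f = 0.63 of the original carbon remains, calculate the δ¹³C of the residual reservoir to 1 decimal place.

-15.1 per mil

Rayleigh residual: δ_res = (δ₀ + 1000)·f^(α−1) − 1000
α = ε/1000 + 1 = 0.97940, so α − 1 = -0.02060
f^(α−1) = 0.63^(-0.02060) = 1.009563
δ_res = (-24.4 + 1000) × 1.009563 − 1000 = 984.930 − 1000 = -15.07 per mil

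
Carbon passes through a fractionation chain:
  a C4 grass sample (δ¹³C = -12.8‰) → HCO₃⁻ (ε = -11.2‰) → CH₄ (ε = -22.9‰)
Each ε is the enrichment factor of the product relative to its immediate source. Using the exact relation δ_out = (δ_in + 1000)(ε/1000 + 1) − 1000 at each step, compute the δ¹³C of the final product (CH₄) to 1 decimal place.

-46.2‰

step 1: δ = (-12.80 + 1000)·(-11.2/1000 + 1) − 1000 = -23.86‰
step 2: δ = (-23.86 + 1000)·(-22.9/1000 + 1) − 1000 = -46.21‰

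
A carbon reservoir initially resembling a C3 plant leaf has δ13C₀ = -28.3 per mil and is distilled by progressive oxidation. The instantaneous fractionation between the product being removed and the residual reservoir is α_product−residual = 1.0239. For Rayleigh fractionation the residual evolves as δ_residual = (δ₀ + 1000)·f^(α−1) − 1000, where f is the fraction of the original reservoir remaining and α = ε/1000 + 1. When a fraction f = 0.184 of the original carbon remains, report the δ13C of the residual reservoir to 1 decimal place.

-66.8 per mil

Rayleigh residual: δ_res = (δ₀ + 1000)·f^(α−1) − 1000
α − 1 = 0.02390
f^(α−1) = 0.184^(0.02390) = 0.960349
δ_res = (-28.3 + 1000) × 0.960349 − 1000 = 933.171 − 1000 = -66.83 per mil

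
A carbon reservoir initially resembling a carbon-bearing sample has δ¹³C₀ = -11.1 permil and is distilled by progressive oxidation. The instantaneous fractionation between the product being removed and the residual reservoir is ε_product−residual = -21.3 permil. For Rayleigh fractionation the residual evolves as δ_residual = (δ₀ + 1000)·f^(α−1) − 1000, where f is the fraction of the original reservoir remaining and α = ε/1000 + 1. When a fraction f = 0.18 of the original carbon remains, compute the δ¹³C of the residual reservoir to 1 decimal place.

Rayleigh residual: δ_res = (δ₀ + 1000)·f^(α−1) − 1000
α = ε/1000 + 1 = 0.97870, so α − 1 = -0.02130
f^(α−1) = 0.18^(-0.02130) = 1.037200
δ_res = (-11.1 + 1000) × 1.037200 − 1000 = 1025.688 − 1000 = 25.69 permil

25.7 permil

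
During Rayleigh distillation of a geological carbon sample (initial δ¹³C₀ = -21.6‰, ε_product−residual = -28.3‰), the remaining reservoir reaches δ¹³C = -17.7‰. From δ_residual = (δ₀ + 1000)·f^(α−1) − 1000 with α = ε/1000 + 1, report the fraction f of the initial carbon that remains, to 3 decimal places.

α − 1 = ε/1000 = -0.0283
(δ_res + 1000)/(δ₀ + 1000) = (-17.7 + 1000)/(-21.6 + 1000) = 982.3/978.4 = 1.003986
f = 1.003986^(1/-0.0283) = exp(ln(1.003986)/-0.0283) = exp(0.00398/-0.0283)
f = exp(-0.1406) = 0.8689

0.869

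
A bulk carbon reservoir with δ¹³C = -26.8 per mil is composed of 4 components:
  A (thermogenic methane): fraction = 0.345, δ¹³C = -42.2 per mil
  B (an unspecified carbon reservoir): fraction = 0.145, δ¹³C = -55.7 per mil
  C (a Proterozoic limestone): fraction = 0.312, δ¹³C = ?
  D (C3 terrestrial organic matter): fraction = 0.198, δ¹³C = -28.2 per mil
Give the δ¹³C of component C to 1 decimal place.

Isotope mass balance: δ_bulk = Σ fᵢ·δᵢ.
-26.8 = 0.345×(-42.2) + 0.145×(-55.7) + 0.312×δ_C + 0.198×(-28.2)
0.312·δ_C = -26.8 − (-28.219) = 1.419
δ_C = 1.419 / 0.312 = 4.55 per mil

4.5 per mil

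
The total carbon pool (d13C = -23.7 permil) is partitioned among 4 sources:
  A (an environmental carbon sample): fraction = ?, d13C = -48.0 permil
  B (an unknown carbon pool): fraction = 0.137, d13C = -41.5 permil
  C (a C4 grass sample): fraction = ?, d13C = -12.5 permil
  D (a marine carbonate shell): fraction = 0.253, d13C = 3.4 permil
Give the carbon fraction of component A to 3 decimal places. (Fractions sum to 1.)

Let f_A and f_C be the unknown fractions; fractions sum to 1 so f_A + f_C = 0.610.
Mass balance: Σ fᵢ·δᵢ = δ_bulk ⇒ f_A·(-48.0) + f_C·(-12.5) = -23.7 − (-4.825) = -18.875
Substitute f_C = 0.610 − f_A:
f_A·(-48.0 − -12.5) = -18.875 − 0.610×(-12.5) = -11.250
f_A = -11.250 / -35.5 = 0.3169

0.317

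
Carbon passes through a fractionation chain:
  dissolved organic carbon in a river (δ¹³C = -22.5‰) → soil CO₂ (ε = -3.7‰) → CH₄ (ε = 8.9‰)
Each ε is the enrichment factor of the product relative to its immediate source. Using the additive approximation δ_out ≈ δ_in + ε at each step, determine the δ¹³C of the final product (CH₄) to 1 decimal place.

step 1: δ ≈ -22.5 + (-3.7) = -26.2‰
step 2: δ ≈ -26.2 + (8.9) = -17.3‰

-17.3‰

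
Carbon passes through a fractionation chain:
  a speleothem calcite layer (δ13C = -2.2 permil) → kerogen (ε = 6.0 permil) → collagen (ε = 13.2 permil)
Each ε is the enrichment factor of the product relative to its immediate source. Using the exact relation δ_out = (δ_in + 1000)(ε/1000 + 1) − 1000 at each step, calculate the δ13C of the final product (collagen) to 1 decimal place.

17.0 permil

step 1: δ = (-2.20 + 1000)·(6.0/1000 + 1) − 1000 = 3.79 permil
step 2: δ = (3.79 + 1000)·(13.2/1000 + 1) − 1000 = 17.04 permil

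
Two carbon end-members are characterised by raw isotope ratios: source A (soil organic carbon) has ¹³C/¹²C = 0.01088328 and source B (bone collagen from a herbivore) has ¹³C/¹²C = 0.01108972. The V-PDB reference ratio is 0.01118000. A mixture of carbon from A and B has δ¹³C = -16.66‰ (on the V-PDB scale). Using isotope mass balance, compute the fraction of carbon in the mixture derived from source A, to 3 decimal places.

δ_A = (0.01088328/0.01118000 − 1)×1000 = (0.973460 − 1)×1000 = -26.540‰
δ_B = (0.01108972/0.01118000 − 1)×1000 = (0.991925 − 1)×1000 = -8.075‰
f_A = (δ_mix − δ_B)/(δ_A − δ_B) = (-16.66 − (-8.075))/(-26.540 − (-8.075))
f_A = -8.585 / -18.465 = 0.4649

0.465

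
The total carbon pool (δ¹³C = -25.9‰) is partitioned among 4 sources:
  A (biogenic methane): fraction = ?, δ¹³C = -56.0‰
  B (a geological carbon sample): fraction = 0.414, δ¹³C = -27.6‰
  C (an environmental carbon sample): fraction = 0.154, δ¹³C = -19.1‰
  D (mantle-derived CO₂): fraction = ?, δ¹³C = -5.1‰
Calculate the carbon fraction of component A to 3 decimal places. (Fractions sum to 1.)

0.183

Let f_A and f_D be the unknown fractions; fractions sum to 1 so f_A + f_D = 0.432.
Mass balance: Σ fᵢ·δᵢ = δ_bulk ⇒ f_A·(-56.0) + f_D·(-5.1) = -25.9 − (-14.368) = -11.532
Substitute f_D = 0.432 − f_A:
f_A·(-56.0 − -5.1) = -11.532 − 0.432×(-5.1) = -9.329
f_A = -9.329 / -50.9 = 0.1833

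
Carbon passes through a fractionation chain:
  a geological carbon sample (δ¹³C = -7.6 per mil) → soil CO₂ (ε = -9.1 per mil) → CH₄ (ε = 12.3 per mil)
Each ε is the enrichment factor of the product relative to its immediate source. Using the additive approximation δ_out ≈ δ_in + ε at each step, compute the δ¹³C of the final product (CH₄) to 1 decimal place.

-4.4 per mil

step 1: δ ≈ -7.6 + (-9.1) = -16.7 per mil
step 2: δ ≈ -16.7 + (12.3) = -4.4 per mil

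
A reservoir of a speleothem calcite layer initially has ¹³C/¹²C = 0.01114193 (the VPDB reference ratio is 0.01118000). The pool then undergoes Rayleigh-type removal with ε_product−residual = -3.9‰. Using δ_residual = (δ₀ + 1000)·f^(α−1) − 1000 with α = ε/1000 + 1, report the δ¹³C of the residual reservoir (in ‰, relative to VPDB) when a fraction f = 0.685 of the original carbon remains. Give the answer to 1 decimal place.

-1.9‰

δ₀ = (0.01114193/0.01118000 − 1)×1000 = (0.996595 − 1)×1000 = -3.405‰
α − 1 = ε/1000 = -0.0039
f^(α−1) = 0.685^(-0.0039) = 1.001477
δ_res = (-3.405 + 1000) × 1.001477 − 1000 = 998.066 − 1000 = -1.93‰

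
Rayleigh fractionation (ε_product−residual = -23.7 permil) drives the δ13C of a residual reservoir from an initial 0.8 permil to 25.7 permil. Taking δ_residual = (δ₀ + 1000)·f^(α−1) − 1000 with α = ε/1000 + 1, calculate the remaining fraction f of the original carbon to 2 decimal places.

α − 1 = ε/1000 = -0.0237
(δ_res + 1000)/(δ₀ + 1000) = (25.7 + 1000)/(0.8 + 1000) = 1025.7/1000.8 = 1.024880
f = 1.024880^(1/-0.0237) = exp(ln(1.024880)/-0.0237) = exp(0.02458/-0.0237)
f = exp(-1.0369) = 0.3545

0.35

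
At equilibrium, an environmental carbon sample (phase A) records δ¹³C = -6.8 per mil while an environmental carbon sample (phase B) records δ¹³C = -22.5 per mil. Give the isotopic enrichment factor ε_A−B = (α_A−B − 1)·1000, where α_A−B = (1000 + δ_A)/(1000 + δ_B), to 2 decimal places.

α_A−B = (1000 + -6.8) / (1000 + -22.5) = 993.2 / 977.5 = 1.016061
ε_A−B = (1.016061 − 1) × 1000 = 16.061 per mil
(The approximation ε ≈ δ_A − δ_B would give 15.7 per mil.)

16.06 per mil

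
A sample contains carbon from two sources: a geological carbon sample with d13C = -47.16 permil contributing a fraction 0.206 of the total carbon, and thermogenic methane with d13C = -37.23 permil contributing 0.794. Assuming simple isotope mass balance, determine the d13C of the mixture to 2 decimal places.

δ_mix = f_A·δ_A + f_B·δ_B
δ_mix = 0.206 × (-47.16) + 0.794 × (-37.23)
δ_mix = -9.715 + -29.561 = -39.276 permil

-39.28 permil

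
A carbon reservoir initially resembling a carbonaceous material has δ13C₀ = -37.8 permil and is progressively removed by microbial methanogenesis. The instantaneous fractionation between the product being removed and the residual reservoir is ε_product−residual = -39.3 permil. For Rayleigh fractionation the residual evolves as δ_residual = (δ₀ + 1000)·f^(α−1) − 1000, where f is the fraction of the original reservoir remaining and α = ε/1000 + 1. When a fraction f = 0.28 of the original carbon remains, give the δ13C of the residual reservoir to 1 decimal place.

11.6 permil

Rayleigh residual: δ_res = (δ₀ + 1000)·f^(α−1) − 1000
α = ε/1000 + 1 = 0.96070, so α − 1 = -0.03930
f^(α−1) = 0.28^(-0.03930) = 1.051300
δ_res = (-37.8 + 1000) × 1.051300 − 1000 = 1011.561 − 1000 = 11.56 permil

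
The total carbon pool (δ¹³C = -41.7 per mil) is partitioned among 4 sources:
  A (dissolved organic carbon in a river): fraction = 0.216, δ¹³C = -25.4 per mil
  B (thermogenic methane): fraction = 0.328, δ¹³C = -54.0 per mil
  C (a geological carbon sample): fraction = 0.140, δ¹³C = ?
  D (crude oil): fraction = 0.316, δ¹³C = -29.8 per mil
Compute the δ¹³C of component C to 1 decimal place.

Isotope mass balance: δ_bulk = Σ fᵢ·δᵢ.
-41.7 = 0.216×(-25.4) + 0.328×(-54.0) + 0.140×δ_C + 0.316×(-29.8)
0.140·δ_C = -41.7 − (-32.615) = -9.085
δ_C = -9.085 / 0.140 = -64.89 per mil

-64.9 per mil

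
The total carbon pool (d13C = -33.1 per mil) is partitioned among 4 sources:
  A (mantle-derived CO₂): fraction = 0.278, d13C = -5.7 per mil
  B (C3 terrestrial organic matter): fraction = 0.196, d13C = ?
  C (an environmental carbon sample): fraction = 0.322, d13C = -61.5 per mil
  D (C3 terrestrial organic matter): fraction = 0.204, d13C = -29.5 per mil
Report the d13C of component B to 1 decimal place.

-29.1 per mil

Isotope mass balance: δ_bulk = Σ fᵢ·δᵢ.
-33.1 = 0.278×(-5.7) + 0.196×δ_B + 0.322×(-61.5) + 0.204×(-29.5)
0.196·δ_B = -33.1 − (-27.406) = -5.694
δ_B = -5.694 / 0.196 = -29.05 per mil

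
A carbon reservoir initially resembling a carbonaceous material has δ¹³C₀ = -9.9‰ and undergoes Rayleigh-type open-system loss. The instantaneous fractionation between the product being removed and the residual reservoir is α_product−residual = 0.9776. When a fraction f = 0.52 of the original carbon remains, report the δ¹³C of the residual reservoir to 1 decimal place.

4.7‰

Rayleigh residual: δ_res = (δ₀ + 1000)·f^(α−1) − 1000
α − 1 = -0.02240
f^(α−1) = 0.52^(-0.02240) = 1.014756
δ_res = (-9.9 + 1000) × 1.014756 − 1000 = 1004.710 − 1000 = 4.71‰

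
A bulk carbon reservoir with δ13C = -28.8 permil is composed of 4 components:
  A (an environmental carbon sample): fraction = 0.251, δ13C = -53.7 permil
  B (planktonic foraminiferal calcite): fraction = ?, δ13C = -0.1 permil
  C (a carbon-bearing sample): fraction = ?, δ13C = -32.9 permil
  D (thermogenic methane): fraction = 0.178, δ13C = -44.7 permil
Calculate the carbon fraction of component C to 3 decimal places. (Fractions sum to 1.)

Let f_C and f_B be the unknown fractions; fractions sum to 1 so f_C + f_B = 0.571.
Mass balance: Σ fᵢ·δᵢ = δ_bulk ⇒ f_C·(-32.9) + f_B·(-0.1) = -28.8 − (-21.435) = -7.365
Substitute f_B = 0.571 − f_C:
f_C·(-32.9 − -0.1) = -7.365 − 0.571×(-0.1) = -7.308
f_C = -7.308 / -32.8 = 0.2228

0.223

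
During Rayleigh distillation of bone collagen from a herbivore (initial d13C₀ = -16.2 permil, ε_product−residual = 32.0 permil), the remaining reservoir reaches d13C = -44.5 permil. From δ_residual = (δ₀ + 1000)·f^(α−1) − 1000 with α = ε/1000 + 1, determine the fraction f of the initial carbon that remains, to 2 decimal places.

0.40

α − 1 = ε/1000 = 0.0320
(δ_res + 1000)/(δ₀ + 1000) = (-44.5 + 1000)/(-16.2 + 1000) = 955.5/983.8 = 0.971234
f = 0.971234^(1/0.0320) = exp(ln(0.971234)/0.0320) = exp(-0.02919/0.0320)
f = exp(-0.9121) = 0.4017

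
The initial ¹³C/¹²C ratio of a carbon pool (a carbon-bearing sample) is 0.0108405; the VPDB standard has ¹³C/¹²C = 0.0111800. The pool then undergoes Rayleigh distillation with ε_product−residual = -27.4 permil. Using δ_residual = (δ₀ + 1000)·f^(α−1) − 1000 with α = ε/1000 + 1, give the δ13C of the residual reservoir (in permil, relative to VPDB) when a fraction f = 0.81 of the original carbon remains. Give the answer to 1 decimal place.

-24.8 permil

δ₀ = (0.0108405/0.0111800 − 1)×1000 = (0.969633 − 1)×1000 = -30.367 permil
α − 1 = ε/1000 = -0.0274
f^(α−1) = 0.81^(-0.0274) = 1.005790
δ_res = (-30.367 + 1000) × 1.005790 − 1000 = 975.248 − 1000 = -24.75 permil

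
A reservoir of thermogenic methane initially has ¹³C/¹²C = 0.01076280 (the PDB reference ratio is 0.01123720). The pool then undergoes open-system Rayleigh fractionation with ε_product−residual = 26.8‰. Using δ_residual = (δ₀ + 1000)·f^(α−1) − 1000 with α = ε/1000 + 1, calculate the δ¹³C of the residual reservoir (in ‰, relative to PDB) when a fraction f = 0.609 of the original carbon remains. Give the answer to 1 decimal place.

δ₀ = (0.01076280/0.01123720 − 1)×1000 = (0.957783 − 1)×1000 = -42.217‰
α − 1 = ε/1000 = 0.0268
f^(α−1) = 0.609^(0.0268) = 0.986797
δ_res = (-42.217 + 1000) × 0.986797 − 1000 = 945.137 − 1000 = -54.86‰

-54.9‰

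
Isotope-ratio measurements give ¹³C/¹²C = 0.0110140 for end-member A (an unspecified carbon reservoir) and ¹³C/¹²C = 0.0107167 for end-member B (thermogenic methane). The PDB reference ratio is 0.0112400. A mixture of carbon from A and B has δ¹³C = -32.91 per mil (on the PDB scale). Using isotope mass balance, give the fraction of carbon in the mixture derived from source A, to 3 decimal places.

δ_A = (0.0110140/0.0112400 − 1)×1000 = (0.979893 − 1)×1000 = -20.107 per mil
δ_B = (0.0107167/0.0112400 − 1)×1000 = (0.953443 − 1)×1000 = -46.557 per mil
f_A = (δ_mix − δ_B)/(δ_A − δ_B) = (-32.91 − (-46.557))/(-20.107 − (-46.557))
f_A = 13.647 / 26.450 = 0.5159

0.516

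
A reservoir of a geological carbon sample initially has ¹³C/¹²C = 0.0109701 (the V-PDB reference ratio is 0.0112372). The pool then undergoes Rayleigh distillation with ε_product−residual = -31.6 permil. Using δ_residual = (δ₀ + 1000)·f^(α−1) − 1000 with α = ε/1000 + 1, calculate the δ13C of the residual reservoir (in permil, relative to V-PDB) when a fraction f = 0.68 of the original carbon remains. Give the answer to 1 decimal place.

δ₀ = (0.0109701/0.0112372 − 1)×1000 = (0.976231 − 1)×1000 = -23.769 permil
α − 1 = ε/1000 = -0.0316
f^(α−1) = 0.68^(-0.0316) = 1.012261
δ_res = (-23.769 + 1000) × 1.012261 − 1000 = 988.201 − 1000 = -11.80 permil

-11.8 permil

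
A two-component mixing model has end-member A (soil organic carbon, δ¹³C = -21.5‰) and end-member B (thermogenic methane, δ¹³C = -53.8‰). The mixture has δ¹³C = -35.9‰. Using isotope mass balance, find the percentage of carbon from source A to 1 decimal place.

δ_mix = f_A·δ_A + (1 − f_A)·δ_B  ⇒  f_A = (δ_mix − δ_B)/(δ_A − δ_B)
f_A = (-35.9 − (-53.8)) / (-21.5 − (-53.8))
f_A = 17.9 / 32.3 = 0.5542

55.4%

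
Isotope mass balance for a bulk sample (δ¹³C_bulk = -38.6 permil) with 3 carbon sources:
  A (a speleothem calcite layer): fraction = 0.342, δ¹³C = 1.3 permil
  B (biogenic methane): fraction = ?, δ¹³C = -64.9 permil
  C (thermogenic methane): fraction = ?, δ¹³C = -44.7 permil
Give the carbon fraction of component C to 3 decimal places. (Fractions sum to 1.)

Let f_C and f_B be the unknown fractions; fractions sum to 1 so f_C + f_B = 0.658.
Mass balance: Σ fᵢ·δᵢ = δ_bulk ⇒ f_C·(-44.7) + f_B·(-64.9) = -38.6 − (0.445) = -39.045
Substitute f_B = 0.658 − f_C:
f_C·(-44.7 − -64.9) = -39.045 − 0.658×(-64.9) = 3.660
f_C = 3.660 / 20.2 = 0.1812

0.181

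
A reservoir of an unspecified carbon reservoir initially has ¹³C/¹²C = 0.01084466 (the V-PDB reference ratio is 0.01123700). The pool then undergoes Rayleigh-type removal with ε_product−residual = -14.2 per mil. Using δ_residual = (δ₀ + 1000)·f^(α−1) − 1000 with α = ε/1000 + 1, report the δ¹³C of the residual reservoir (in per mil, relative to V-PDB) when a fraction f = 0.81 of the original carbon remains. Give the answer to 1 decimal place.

-32.0 per mil

δ₀ = (0.01084466/0.01123700 − 1)×1000 = (0.965085 − 1)×1000 = -34.915 per mil
α − 1 = ε/1000 = -0.0142
f^(α−1) = 0.81^(-0.0142) = 1.002997
δ_res = (-34.915 + 1000) × 1.002997 − 1000 = 967.977 − 1000 = -32.02 per mil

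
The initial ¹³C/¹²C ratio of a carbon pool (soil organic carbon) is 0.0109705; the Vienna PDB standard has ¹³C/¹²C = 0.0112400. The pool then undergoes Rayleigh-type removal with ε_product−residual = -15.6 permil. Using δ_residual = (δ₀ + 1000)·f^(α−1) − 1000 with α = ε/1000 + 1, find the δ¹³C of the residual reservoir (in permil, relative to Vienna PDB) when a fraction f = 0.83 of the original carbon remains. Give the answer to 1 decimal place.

δ₀ = (0.0109705/0.0112400 − 1)×1000 = (0.976023 − 1)×1000 = -23.977 permil
α − 1 = ε/1000 = -0.0156
f^(α−1) = 0.83^(-0.0156) = 1.002911
δ_res = (-23.977 + 1000) × 1.002911 − 1000 = 978.864 − 1000 = -21.14 permil

-21.1 permil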